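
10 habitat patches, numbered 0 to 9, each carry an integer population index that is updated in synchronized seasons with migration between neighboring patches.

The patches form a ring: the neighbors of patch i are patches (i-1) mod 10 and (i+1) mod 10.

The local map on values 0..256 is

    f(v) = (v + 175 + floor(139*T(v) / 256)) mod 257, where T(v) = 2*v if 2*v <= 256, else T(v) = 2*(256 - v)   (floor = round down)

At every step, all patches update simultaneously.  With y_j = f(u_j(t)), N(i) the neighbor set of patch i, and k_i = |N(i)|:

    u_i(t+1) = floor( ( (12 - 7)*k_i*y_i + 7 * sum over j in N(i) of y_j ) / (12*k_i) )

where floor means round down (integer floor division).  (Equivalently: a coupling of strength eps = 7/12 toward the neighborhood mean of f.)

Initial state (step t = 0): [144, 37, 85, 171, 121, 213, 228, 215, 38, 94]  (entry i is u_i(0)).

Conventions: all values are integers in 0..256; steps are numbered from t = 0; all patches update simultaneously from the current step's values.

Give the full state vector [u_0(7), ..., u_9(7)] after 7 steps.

Answer: [180, 180, 180, 180, 180, 180, 180, 180, 180, 180]

Derivation:
t=0: [144, 37, 85, 171, 121, 213, 228, 215, 38, 94]
t=1: [183, 186, 165, 152, 175, 174, 176, 199, 190, 174]
t=2: [180, 180, 181, 181, 180, 180, 179, 178, 179, 180]
t=3: [180, 180, 180, 180, 180, 180, 180, 180, 180, 180]
t=4: [180, 180, 180, 180, 180, 180, 180, 180, 180, 180]
t=5: [180, 180, 180, 180, 180, 180, 180, 180, 180, 180]
t=6: [180, 180, 180, 180, 180, 180, 180, 180, 180, 180]
t=7: [180, 180, 180, 180, 180, 180, 180, 180, 180, 180]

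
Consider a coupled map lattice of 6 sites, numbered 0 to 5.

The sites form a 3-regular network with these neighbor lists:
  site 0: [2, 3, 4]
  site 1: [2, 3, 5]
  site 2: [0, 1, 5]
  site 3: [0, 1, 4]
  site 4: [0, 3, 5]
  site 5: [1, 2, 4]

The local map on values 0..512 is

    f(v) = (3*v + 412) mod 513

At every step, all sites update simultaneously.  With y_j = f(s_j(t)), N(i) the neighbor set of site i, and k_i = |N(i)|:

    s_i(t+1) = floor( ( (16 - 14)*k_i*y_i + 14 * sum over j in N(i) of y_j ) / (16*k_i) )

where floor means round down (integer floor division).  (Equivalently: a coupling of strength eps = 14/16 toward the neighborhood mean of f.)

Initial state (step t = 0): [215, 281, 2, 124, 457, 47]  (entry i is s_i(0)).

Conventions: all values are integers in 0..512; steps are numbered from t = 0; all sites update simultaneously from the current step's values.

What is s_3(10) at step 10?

Simulating step by step:
t=0: [215, 281, 2, 124, 457, 47]
t=1: [276, 241, 139, 180, 130, 264]
t=2: [331, 285, 185, 233, 278, 230]
t=3: [268, 209, 259, 255, 185, 276]
t=4: [247, 155, 142, 210, 218, 210]
t=5: [127, 149, 188, 156, 51, 214]
t=6: [292, 293, 248, 243, 203, 254]
t=7: [252, 147, 213, 316, 216, 281]
t=8: [132, 214, 210, 192, 209, 145]
t=9: [183, 244, 193, 157, 323, 58]
t=10: [406, 283, 246, 314, 304, 286]

Answer: s_3(10) = 314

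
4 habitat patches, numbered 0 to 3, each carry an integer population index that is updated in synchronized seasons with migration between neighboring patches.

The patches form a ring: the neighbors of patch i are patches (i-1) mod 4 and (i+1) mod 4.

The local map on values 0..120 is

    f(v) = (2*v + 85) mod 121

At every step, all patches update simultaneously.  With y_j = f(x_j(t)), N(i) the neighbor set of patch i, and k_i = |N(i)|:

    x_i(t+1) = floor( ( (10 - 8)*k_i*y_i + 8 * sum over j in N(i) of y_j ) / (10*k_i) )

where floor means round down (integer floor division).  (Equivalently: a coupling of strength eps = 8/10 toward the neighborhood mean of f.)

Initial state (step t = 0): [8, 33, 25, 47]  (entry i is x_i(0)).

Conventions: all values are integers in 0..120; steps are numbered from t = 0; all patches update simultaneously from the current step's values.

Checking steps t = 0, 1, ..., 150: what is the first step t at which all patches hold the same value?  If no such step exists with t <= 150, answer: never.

Answer: 24
Key observation: Synchronization is absorbing here: once all patches are equal they stay equal, and step 24 is the first all-equal step.

Derivation:
t=0: [8, 33, 25, 47]  (not all equal)
t=1: [55, 52, 38, 57]  (not all equal)
t=2: [73, 59, 66, 61]  (not all equal)
t=3: [89, 98, 86, 99]  (not all equal)
t=4: [36, 22, 35, 22]  (not all equal)
t=5: [13, 29, 13, 29]  (not all equal)
t=6: [39, 93, 39, 93]  (not all equal)
t=7: [31, 39, 31, 39]  (not all equal)
t=8: [38, 29, 38, 29]  (not all equal)
t=9: [25, 36, 25, 36]  (not all equal)
t=10: [31, 18, 31, 18]  (not all equal)
t=11: [5, 20, 5, 20]  (not all equal)
t=12: [22, 76, 22, 76]  (not all equal)
t=13: [94, 29, 94, 29]  (not all equal)
t=14: [23, 29, 23, 29]  (not all equal)
t=15: [19, 12, 19, 12]  (not all equal)
t=16: [87, 23, 87, 23]  (not all equal)
t=17: [11, 15, 11, 15]  (not all equal)
t=18: [113, 108, 113, 108]  (not all equal)
t=19: [61, 67, 61, 67]  (not all equal)
t=20: [95, 88, 95, 88]  (not all equal)
t=21: [21, 30, 21, 30]  (not all equal)
t=22: [20, 9, 20, 9]  (not all equal)
t=23: [83, 23, 83, 23]  (not all equal)
t=24: [9, 9, 9, 9]  (all equal)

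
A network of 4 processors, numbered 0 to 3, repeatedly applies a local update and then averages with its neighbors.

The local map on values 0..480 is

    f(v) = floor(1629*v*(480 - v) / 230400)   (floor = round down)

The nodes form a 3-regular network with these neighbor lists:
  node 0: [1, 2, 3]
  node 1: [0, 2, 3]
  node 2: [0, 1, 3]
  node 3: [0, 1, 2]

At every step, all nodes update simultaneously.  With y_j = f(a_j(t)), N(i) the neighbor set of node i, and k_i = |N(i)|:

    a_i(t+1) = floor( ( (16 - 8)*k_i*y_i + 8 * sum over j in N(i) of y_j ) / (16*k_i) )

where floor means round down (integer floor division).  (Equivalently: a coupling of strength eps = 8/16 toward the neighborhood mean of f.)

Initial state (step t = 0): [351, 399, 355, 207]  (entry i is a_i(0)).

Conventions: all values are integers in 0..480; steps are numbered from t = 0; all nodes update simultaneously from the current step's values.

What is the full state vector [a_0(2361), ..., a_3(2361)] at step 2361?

Simulating step by step:
t=0: [351, 399, 355, 207]
t=1: [316, 286, 314, 343]
t=2: [365, 373, 365, 353]
t=3: [297, 292, 297, 303]
t=4: [383, 385, 383, 382]
t=5: [261, 260, 261, 262]
t=6: [403, 403, 403, 403]
t=7: [219, 219, 219, 219]
t=8: [404, 404, 404, 404]
t=9: [217, 217, 217, 217]
t=10: [403, 403, 403, 403]

Answer: [217, 217, 217, 217]
Key observation: The state at step 6, [403, 403, 403, 403], reappears at step 10: the system is in a cycle of period 4 from step 6 on.  Therefore the state at step 2361 equals the state at step 6 + ((2361 - 6) mod 4) = 9, which is [217, 217, 217, 217].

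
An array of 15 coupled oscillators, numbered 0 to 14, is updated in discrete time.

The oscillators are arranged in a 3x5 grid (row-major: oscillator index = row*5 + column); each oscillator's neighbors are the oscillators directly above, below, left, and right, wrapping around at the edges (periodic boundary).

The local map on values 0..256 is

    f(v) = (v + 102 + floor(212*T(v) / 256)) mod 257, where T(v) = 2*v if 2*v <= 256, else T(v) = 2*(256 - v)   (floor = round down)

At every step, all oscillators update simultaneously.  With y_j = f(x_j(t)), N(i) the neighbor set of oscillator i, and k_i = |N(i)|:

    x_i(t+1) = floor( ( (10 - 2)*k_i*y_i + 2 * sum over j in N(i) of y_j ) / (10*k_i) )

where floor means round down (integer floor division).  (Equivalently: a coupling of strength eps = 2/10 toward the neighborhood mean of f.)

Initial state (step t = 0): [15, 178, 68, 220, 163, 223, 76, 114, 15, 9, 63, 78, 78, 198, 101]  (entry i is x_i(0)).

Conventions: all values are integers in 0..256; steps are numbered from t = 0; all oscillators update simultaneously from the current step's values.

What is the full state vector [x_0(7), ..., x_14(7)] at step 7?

Simulating step by step:
t=0: [15, 178, 68, 220, 163, 223, 76, 114, 15, 9, 63, 78, 78, 198, 101]
t=1: [135, 134, 43, 122, 154, 113, 60, 130, 139, 126, 31, 54, 59, 132, 112]
t=2: [177, 177, 199, 172, 167, 143, 40, 166, 177, 174, 182, 214, 42, 170, 149]
t=3: [153, 152, 144, 155, 158, 173, 197, 163, 152, 156, 150, 138, 199, 160, 167]
t=4: [167, 168, 171, 167, 165, 156, 144, 160, 168, 165, 169, 173, 144, 162, 160]
t=5: [159, 158, 157, 159, 160, 165, 171, 164, 158, 160, 158, 157, 171, 162, 163]
t=6: [163, 164, 164, 164, 163, 160, 157, 160, 164, 163, 164, 164, 157, 161, 162]
t=7: [162, 161, 161, 161, 161, 163, 164, 163, 161, 162, 161, 161, 164, 162, 162]

Answer: [162, 161, 161, 161, 161, 163, 164, 163, 161, 162, 161, 161, 164, 162, 162]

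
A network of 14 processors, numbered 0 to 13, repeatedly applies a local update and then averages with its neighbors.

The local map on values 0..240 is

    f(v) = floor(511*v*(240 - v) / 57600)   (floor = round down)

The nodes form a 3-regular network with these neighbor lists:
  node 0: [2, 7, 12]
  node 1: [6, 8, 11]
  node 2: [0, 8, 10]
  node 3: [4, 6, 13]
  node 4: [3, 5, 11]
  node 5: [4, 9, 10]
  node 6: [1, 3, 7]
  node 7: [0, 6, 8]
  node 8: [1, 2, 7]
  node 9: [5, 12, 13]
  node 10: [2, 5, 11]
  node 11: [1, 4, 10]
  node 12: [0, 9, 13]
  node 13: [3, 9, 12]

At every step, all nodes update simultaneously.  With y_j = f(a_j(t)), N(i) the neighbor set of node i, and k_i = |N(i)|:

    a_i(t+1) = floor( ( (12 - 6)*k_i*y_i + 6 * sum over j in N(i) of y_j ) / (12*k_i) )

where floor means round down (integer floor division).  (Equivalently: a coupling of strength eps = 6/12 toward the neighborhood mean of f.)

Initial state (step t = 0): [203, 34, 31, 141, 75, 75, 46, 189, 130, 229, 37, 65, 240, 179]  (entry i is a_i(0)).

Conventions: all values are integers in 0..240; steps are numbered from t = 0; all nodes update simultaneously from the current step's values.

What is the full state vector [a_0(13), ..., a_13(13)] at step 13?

Answer: [127, 127, 127, 127, 127, 127, 127, 127, 127, 127, 127, 127, 127, 127]

Derivation:
t=0: [203, 34, 31, 141, 75, 75, 46, 189, 130, 229, 37, 65, 240, 179]
t=1: [56, 81, 71, 108, 109, 87, 84, 87, 97, 45, 77, 89, 30, 72]
t=2: [92, 116, 107, 121, 123, 111, 117, 114, 117, 85, 112, 118, 73, 96]
t=3: [120, 127, 125, 126, 127, 125, 127, 125, 126, 117, 126, 127, 113, 119]
t=4: [127, 127, 127, 127, 127, 127, 127, 127, 127, 127, 127, 127, 127, 127]
t=5: [127, 127, 127, 127, 127, 127, 127, 127, 127, 127, 127, 127, 127, 127]
t=6: [127, 127, 127, 127, 127, 127, 127, 127, 127, 127, 127, 127, 127, 127]
t=7: [127, 127, 127, 127, 127, 127, 127, 127, 127, 127, 127, 127, 127, 127]
t=8: [127, 127, 127, 127, 127, 127, 127, 127, 127, 127, 127, 127, 127, 127]
t=9: [127, 127, 127, 127, 127, 127, 127, 127, 127, 127, 127, 127, 127, 127]
t=10: [127, 127, 127, 127, 127, 127, 127, 127, 127, 127, 127, 127, 127, 127]
t=11: [127, 127, 127, 127, 127, 127, 127, 127, 127, 127, 127, 127, 127, 127]
t=12: [127, 127, 127, 127, 127, 127, 127, 127, 127, 127, 127, 127, 127, 127]
t=13: [127, 127, 127, 127, 127, 127, 127, 127, 127, 127, 127, 127, 127, 127]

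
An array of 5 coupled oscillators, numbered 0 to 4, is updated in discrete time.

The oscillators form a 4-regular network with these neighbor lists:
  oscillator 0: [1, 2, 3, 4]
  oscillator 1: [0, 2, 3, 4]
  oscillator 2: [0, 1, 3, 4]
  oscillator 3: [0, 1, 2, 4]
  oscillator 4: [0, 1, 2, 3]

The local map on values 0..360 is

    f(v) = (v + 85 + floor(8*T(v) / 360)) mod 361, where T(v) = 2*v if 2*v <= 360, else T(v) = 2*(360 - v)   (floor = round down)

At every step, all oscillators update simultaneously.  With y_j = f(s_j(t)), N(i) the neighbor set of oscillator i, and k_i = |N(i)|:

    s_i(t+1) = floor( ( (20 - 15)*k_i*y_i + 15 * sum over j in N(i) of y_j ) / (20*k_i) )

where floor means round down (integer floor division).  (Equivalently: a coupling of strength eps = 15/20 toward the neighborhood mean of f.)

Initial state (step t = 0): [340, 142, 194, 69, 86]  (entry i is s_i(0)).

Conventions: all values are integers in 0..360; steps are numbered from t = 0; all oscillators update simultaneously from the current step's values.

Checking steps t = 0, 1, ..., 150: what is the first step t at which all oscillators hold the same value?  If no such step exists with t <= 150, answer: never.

Answer: 3
Key observation: Synchronization is absorbing here: once all oscillators are equal they stay equal, and step 3 is the first all-equal step.

Derivation:
t=0: [340, 142, 194, 69, 86]  (not all equal)
t=1: [175, 185, 189, 181, 182]  (not all equal)
t=2: [273, 274, 274, 274, 274]  (not all equal)
t=3: [0, 0, 0, 0, 0]  (all equal)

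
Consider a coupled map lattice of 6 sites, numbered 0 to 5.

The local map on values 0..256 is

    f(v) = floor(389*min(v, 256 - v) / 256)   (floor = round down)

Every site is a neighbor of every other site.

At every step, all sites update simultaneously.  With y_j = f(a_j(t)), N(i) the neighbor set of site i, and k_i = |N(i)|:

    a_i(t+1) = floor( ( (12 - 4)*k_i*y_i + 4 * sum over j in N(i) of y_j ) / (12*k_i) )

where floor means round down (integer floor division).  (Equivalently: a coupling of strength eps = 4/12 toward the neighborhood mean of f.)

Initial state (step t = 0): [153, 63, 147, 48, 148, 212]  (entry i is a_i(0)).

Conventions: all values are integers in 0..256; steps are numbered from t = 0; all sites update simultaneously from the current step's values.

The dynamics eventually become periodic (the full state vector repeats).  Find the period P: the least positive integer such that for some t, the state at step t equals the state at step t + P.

Answer: 6
Key observation: The state at step 19, [162, 163, 163, 163, 163, 164], reappears at step 25 — and no state repeats earlier — so the cycle the system enters has period 6.

Derivation:
t=0: [153, 63, 147, 48, 148, 212]
t=1: [141, 104, 146, 91, 146, 87]
t=2: [166, 157, 162, 145, 162, 141]
t=3: [142, 150, 146, 161, 146, 165]
t=4: [167, 159, 163, 149, 163, 146]
t=5: [140, 147, 144, 156, 144, 159]
t=6: [170, 164, 167, 155, 167, 153]
t=7: [134, 139, 137, 148, 137, 150]
t=8: [180, 176, 177, 168, 177, 166]
t=9: [118, 122, 121, 129, 121, 131]
t=10: [181, 185, 183, 189, 183, 187]
t=11: [110, 107, 109, 103, 109, 105]
t=12: [165, 162, 163, 158, 163, 160]
t=13: [139, 142, 141, 145, 141, 144]
t=14: [175, 172, 173, 169, 173, 171]
t=15: [124, 127, 126, 130, 126, 128]
t=16: [189, 191, 191, 191, 191, 192]
t=17: [99, 98, 98, 98, 98, 97]
t=18: [149, 148, 148, 148, 148, 147]
t=19: [162, 163, 163, 163, 163, 164]
t=20: [141, 140, 140, 140, 140, 139]
t=21: [174, 175, 175, 175, 175, 176]
t=22: [123, 122, 122, 122, 122, 121]
t=23: [185, 184, 184, 184, 184, 183]
t=24: [107, 108, 108, 108, 108, 109]
t=25: [162, 163, 163, 163, 163, 164]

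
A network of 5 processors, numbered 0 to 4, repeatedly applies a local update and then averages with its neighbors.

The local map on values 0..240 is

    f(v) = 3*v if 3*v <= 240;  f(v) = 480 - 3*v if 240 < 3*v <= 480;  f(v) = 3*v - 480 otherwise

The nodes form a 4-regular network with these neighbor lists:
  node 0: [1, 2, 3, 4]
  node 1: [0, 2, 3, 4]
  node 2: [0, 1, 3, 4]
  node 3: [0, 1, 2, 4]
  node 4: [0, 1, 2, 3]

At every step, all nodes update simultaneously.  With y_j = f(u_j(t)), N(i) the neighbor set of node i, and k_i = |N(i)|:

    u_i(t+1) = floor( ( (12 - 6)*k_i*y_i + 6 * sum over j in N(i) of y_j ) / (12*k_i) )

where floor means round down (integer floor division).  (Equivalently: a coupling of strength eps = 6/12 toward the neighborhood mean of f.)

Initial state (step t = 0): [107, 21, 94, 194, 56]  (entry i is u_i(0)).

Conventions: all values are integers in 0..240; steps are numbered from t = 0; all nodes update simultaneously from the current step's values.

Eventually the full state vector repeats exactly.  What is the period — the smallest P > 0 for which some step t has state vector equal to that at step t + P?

Answer: 4
Key observation: The state at step 94, [223, 220, 224, 220, 224], reappears at step 98 — and no state repeats earlier — so the cycle the system enters has period 4.

Derivation:
t=0: [107, 21, 94, 194, 56]
t=1: [145, 109, 160, 124, 149]
t=2: [59, 99, 42, 82, 54]
t=3: [176, 178, 157, 198, 171]
t=4: [50, 52, 35, 75, 44]
t=5: [152, 154, 135, 180, 145]
t=6: [36, 34, 55, 50, 44]
t=7: [122, 120, 144, 138, 131]
t=8: [97, 99, 72, 79, 87]
t=9: [201, 199, 211, 219, 212]
t=10: [136, 134, 148, 157, 149]
t=11: [55, 57, 42, 31, 40]
t=12: [146, 148, 131, 119, 129]
t=13: [63, 61, 80, 93, 82]
t=14: [201, 199, 220, 206, 218]
t=15: [137, 135, 159, 143, 156]
t=16: [52, 54, 27, 45, 30]
t=17: [136, 138, 108, 128, 111]
t=18: [94, 91, 125, 103, 122]
t=19: [173, 177, 138, 163, 142]
t=20: [42, 46, 52, 30, 47]
t=21: [128, 133, 139, 115, 134]
t=22: [92, 87, 80, 107, 85]
t=23: [207, 213, 220, 190, 215]
t=24: [144, 151, 159, 125, 153]
t=25: [43, 35, 26, 64, 33]
t=26: [123, 114, 104, 147, 112]
t=27: [116, 126, 138, 89, 129]
t=28: [125, 114, 100, 155, 110]
t=29: [112, 125, 141, 79, 129]
t=30: [133, 118, 100, 168, 114]
t=31: [99, 115, 136, 77, 120]
t=32: [161, 143, 119, 179, 137]
t=33: [39, 57, 84, 59, 63]
t=34: [154, 174, 195, 176, 181]
t=35: [41, 50, 73, 52, 58]
t=36: [148, 159, 184, 161, 168]
t=37: [30, 18, 44, 18, 26]
t=38: [84, 71, 100, 71, 80]
t=39: [219, 214, 201, 214, 224]
t=40: [168, 162, 148, 162, 174]
t=41: [23, 16, 27, 16, 30]
t=42: [67, 60, 72, 60, 75]
t=43: [200, 192, 206, 192, 209]
t=44: [119, 110, 126, 110, 129]
t=45: [123, 133, 115, 133, 112]
t=46: [110, 99, 119, 99, 123]
t=47: [150, 162, 139, 162, 135]
t=48: [33, 24, 46, 24, 50]
t=49: [103, 93, 118, 93, 122]
t=50: [165, 177, 148, 177, 144]
t=51: [30, 44, 38, 44, 43]
t=52: [108, 124, 117, 124, 123]
t=53: [135, 117, 124, 117, 118]
t=54: [99, 119, 111, 119, 118]
t=55: [156, 133, 142, 133, 135]
t=56: [42, 68, 58, 68, 66]
t=57: [160, 189, 178, 189, 187]
t=58: [38, 71, 58, 71, 69]
t=59: [157, 195, 180, 195, 192]
t=60: [50, 86, 69, 86, 82]
t=61: [185, 212, 207, 212, 217]
t=62: [115, 145, 140, 145, 151]
t=63: [89, 55, 61, 55, 49]
t=64: [189, 171, 177, 171, 164]
t=65: [59, 39, 46, 39, 31]
t=66: [146, 124, 132, 124, 115]
t=67: [75, 100, 91, 100, 110]
t=68: [202, 185, 195, 185, 174]
t=69: [100, 81, 92, 81, 68]
t=70: [200, 221, 209, 221, 209]
t=71: [142, 166, 152, 166, 152]
t=72: [37, 24, 26, 24, 26]
t=73: [93, 78, 80, 78, 80]
t=74: [219, 231, 233, 231, 233]
t=75: [196, 210, 212, 210, 212]
t=76: [130, 146, 148, 146, 148]
t=77: [64, 46, 44, 46, 44]
t=78: [163, 143, 141, 143, 141]
t=79: [31, 47, 49, 47, 49]
t=80: [118, 136, 138, 136, 138]
t=81: [97, 77, 75, 77, 75]
t=82: [208, 224, 222, 224, 222]
t=83: [166, 184, 182, 184, 182]
t=84: [43, 63, 61, 63, 61]
t=85: [157, 180, 177, 180, 177]
t=86: [32, 51, 48, 51, 48]
t=87: [122, 143, 140, 143, 140]
t=88: [84, 61, 64, 61, 64]
t=89: [207, 190, 194, 190, 194]
t=90: [118, 99, 103, 99, 103]
t=91: [151, 172, 168, 172, 168]
t=92: [28, 31, 27, 31, 27]
t=93: [85, 88, 84, 88, 84]
t=94: [223, 220, 224, 220, 224]
t=95: [187, 184, 188, 184, 188]
t=96: [79, 76, 80, 76, 80]
t=97: [235, 232, 236, 232, 236]
t=98: [223, 220, 224, 220, 224]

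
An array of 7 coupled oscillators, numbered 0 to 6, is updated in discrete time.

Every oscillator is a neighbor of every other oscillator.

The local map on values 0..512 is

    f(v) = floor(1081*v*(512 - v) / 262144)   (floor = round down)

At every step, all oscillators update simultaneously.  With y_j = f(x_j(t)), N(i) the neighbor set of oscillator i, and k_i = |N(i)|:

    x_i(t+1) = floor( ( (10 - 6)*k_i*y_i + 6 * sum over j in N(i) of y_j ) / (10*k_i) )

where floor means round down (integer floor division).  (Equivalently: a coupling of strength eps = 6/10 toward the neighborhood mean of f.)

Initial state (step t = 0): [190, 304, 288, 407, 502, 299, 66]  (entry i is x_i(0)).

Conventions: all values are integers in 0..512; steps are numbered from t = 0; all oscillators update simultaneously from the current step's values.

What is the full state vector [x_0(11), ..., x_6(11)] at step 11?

Simulating step by step:
t=0: [190, 304, 288, 407, 502, 299, 66]
t=1: [211, 213, 215, 188, 141, 214, 172]
t=2: [253, 254, 254, 250, 240, 254, 247]
t=3: [269, 269, 269, 269, 269, 269, 269]
t=4: [269, 269, 269, 269, 269, 269, 269]
t=5: [269, 269, 269, 269, 269, 269, 269]
t=6: [269, 269, 269, 269, 269, 269, 269]
t=7: [269, 269, 269, 269, 269, 269, 269]
t=8: [269, 269, 269, 269, 269, 269, 269]
t=9: [269, 269, 269, 269, 269, 269, 269]
t=10: [269, 269, 269, 269, 269, 269, 269]
t=11: [269, 269, 269, 269, 269, 269, 269]

Answer: [269, 269, 269, 269, 269, 269, 269]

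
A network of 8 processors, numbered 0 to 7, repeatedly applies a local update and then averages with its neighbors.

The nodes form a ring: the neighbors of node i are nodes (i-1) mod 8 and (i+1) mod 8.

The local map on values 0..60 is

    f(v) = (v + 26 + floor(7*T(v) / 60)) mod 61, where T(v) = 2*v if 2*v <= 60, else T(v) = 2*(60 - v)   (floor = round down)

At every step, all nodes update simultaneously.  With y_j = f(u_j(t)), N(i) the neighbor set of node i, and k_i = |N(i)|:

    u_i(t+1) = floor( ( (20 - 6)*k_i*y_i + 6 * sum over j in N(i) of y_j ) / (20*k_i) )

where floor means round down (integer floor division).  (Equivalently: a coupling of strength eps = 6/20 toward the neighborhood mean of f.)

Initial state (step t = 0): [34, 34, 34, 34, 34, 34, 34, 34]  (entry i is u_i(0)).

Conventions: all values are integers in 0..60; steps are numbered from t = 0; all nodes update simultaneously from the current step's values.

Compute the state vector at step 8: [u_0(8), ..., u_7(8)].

Answer: [23, 23, 23, 23, 23, 23, 23, 23]

Derivation:
t=0: [34, 34, 34, 34, 34, 34, 34, 34]
t=1: [5, 5, 5, 5, 5, 5, 5, 5]
t=2: [32, 32, 32, 32, 32, 32, 32, 32]
t=3: [3, 3, 3, 3, 3, 3, 3, 3]
t=4: [29, 29, 29, 29, 29, 29, 29, 29]
t=5: [0, 0, 0, 0, 0, 0, 0, 0]
t=6: [26, 26, 26, 26, 26, 26, 26, 26]
t=7: [58, 58, 58, 58, 58, 58, 58, 58]
t=8: [23, 23, 23, 23, 23, 23, 23, 23]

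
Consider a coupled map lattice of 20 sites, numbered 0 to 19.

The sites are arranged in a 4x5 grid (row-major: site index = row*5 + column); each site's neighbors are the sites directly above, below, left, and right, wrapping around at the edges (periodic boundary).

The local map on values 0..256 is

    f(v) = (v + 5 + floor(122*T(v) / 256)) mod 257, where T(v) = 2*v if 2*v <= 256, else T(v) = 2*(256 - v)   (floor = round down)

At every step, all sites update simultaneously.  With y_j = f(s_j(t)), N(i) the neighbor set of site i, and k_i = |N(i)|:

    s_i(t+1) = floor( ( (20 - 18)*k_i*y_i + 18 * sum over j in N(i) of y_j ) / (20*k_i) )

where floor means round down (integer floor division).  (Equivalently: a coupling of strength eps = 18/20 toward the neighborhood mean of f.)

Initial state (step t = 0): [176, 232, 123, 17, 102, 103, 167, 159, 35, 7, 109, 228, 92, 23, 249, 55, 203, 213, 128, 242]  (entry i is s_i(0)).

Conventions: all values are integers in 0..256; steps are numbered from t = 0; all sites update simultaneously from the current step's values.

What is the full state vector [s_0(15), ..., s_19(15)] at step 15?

Answer: [24, 24, 24, 24, 24, 24, 24, 24, 24, 24, 24, 24, 24, 24, 24, 24, 24, 24, 24, 24]

Derivation:
t=0: [176, 232, 123, 17, 102, 103, 167, 159, 35, 7, 109, 228, 92, 23, 249, 55, 203, 213, 128, 242]
t=1: [117, 113, 91, 178, 33, 131, 130, 196, 88, 111, 94, 148, 87, 120, 64, 60, 26, 154, 45, 129]
t=2: [174, 185, 126, 116, 166, 227, 191, 177, 121, 163, 190, 176, 186, 152, 216, 176, 198, 138, 177, 118]
t=3: [58, 56, 134, 191, 188, 57, 0, 110, 191, 138, 0, 0, 114, 80, 168, 53, 57, 82, 219, 81]
t=4: [87, 122, 137, 57, 120, 97, 102, 131, 142, 109, 109, 79, 146, 125, 157, 101, 99, 151, 110, 98]
t=5: [214, 211, 221, 229, 182, 202, 211, 243, 213, 234, 204, 212, 232, 246, 223, 196, 213, 234, 205, 225]
t=6: [0, 1, 2, 1, 1, 1, 1, 1, 2, 1, 1, 1, 2, 1, 2, 1, 1, 1, 2, 1]
t=7: [5, 6, 6, 7, 5, 5, 6, 7, 6, 6, 6, 6, 6, 7, 6, 5, 6, 7, 6, 6]
t=8: [14, 15, 17, 15, 15, 15, 16, 16, 17, 15, 15, 16, 17, 16, 16, 15, 16, 16, 17, 15]
t=9: [33, 35, 35, 36, 33, 34, 35, 37, 35, 35, 34, 36, 36, 37, 34, 34, 35, 37, 35, 35]
t=10: [70, 72, 75, 72, 72, 71, 73, 73, 75, 71, 71, 73, 76, 73, 73, 71, 73, 73, 75, 71]
t=11: [143, 146, 146, 149, 143, 143, 145, 150, 146, 146, 144, 147, 147, 150, 144, 143, 145, 150, 146, 146]
t=12: [255, 255, 255, 255, 255, 255, 255, 255, 255, 255, 255, 255, 255, 255, 255, 255, 255, 255, 255, 255]
t=13: [3, 3, 3, 3, 3, 3, 3, 3, 3, 3, 3, 3, 3, 3, 3, 3, 3, 3, 3, 3]
t=14: [10, 10, 10, 10, 10, 10, 10, 10, 10, 10, 10, 10, 10, 10, 10, 10, 10, 10, 10, 10]
t=15: [24, 24, 24, 24, 24, 24, 24, 24, 24, 24, 24, 24, 24, 24, 24, 24, 24, 24, 24, 24]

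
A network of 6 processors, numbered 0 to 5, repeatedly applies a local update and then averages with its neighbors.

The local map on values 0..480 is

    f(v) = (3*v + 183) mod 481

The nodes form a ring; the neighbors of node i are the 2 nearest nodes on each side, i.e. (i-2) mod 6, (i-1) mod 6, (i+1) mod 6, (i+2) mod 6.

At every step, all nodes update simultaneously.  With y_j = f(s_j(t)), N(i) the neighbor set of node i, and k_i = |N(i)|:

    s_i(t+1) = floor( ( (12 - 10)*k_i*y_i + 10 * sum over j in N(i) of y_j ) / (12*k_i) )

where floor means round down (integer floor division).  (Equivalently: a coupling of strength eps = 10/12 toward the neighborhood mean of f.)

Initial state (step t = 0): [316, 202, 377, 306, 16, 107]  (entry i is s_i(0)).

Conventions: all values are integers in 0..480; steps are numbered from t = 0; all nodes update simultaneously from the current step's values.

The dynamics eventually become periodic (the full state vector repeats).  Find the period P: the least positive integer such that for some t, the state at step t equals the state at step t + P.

Answer: 18
Key observation: The state at step 11, [343, 342, 343, 343, 342, 343], reappears at step 29 — and no state repeats earlier — so the cycle the system enters has period 18.

Derivation:
t=0: [316, 202, 377, 306, 16, 107]
t=1: [218, 193, 235, 213, 180, 180]
t=2: [303, 327, 322, 301, 320, 294]
t=3: [161, 147, 163, 160, 143, 149]
t=4: [158, 171, 165, 158, 169, 158]
t=5: [195, 186, 194, 195, 185, 191]
t=6: [272, 279, 274, 272, 278, 273]
t=7: [47, 42, 46, 47, 41, 45]
t=8: [315, 319, 316, 315, 319, 316]
t=9: [172, 169, 171, 172, 169, 171]
t=10: [213, 215, 213, 213, 215, 213]
t=11: [343, 342, 343, 343, 342, 343]
t=12: [248, 249, 248, 248, 249, 248]
t=13: [447, 446, 447, 447, 446, 447]
t=14: [79, 80, 79, 79, 80, 79]
t=15: [421, 420, 421, 421, 420, 421]
t=16: [1, 2, 1, 1, 2, 1]
t=17: [187, 186, 187, 187, 186, 187]
t=18: [261, 262, 261, 261, 262, 261]
t=19: [5, 4, 5, 5, 4, 5]
t=20: [196, 197, 196, 196, 197, 196]
t=21: [291, 290, 291, 291, 290, 291]
t=22: [92, 93, 92, 92, 93, 92]
t=23: [460, 459, 460, 460, 459, 460]
t=24: [118, 119, 118, 118, 119, 118]
t=25: [57, 56, 57, 57, 56, 57]
t=26: [352, 353, 352, 352, 353, 352]
t=27: [278, 277, 278, 278, 277, 278]
t=28: [53, 54, 53, 53, 54, 53]
t=29: [343, 342, 343, 343, 342, 343]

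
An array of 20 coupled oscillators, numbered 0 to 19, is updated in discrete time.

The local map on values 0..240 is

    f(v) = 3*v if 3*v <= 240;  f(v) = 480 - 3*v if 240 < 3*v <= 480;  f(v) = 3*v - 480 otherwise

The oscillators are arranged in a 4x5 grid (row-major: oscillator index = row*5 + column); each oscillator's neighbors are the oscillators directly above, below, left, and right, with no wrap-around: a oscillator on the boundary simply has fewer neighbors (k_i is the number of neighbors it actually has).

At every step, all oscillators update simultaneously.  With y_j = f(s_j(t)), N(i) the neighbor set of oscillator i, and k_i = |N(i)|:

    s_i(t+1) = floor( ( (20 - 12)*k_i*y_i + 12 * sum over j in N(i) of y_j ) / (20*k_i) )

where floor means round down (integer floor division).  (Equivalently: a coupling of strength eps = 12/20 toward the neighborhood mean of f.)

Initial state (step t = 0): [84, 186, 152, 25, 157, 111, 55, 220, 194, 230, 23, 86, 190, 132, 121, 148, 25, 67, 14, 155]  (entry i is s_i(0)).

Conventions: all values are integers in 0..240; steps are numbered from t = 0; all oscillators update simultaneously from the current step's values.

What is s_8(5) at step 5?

Answer: s_8(5) = 55

Derivation:
t=0: [84, 186, 152, 25, 157, 111, 55, 220, 194, 230, 23, 86, 190, 132, 121, 148, 25, 67, 14, 155]
t=1: [158, 114, 76, 57, 89, 151, 160, 129, 123, 129, 108, 148, 139, 86, 108, 57, 121, 121, 76, 53]
t=2: [51, 102, 171, 178, 164, 43, 44, 97, 131, 133, 109, 64, 95, 172, 157, 150, 111, 128, 190, 178]
t=3: [152, 133, 96, 48, 45, 139, 155, 142, 88, 54, 131, 170, 154, 71, 37, 102, 122, 124, 73, 51]
t=4: [52, 78, 132, 166, 145, 50, 40, 87, 172, 157, 88, 47, 67, 169, 150, 129, 108, 113, 182, 160]
t=5: [177, 165, 127, 40, 26, 158, 159, 153, 55, 25, 163, 160, 159, 60, 19, 148, 137, 141, 60, 28]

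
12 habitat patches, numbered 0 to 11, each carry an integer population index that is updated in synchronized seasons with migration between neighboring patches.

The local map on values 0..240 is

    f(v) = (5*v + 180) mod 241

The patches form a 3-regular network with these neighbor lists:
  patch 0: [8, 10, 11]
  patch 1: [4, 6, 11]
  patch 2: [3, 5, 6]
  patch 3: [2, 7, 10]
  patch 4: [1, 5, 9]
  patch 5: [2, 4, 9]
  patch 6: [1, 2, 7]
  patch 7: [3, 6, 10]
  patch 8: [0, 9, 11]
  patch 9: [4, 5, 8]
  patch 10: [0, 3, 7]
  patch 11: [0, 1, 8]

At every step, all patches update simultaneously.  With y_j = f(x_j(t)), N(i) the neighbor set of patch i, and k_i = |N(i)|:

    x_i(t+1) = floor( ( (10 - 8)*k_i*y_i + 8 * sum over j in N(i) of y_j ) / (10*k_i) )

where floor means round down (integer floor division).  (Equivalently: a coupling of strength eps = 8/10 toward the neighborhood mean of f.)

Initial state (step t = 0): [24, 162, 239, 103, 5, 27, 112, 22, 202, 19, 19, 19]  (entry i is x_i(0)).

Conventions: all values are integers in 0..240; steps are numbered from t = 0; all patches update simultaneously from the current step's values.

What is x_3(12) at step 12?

Simulating step by step:
t=0: [24, 162, 239, 103, 5, 27, 112, 22, 202, 19, 19, 19]
t=1: [90, 73, 115, 110, 76, 123, 68, 80, 79, 141, 92, 89]
t=2: [134, 81, 37, 78, 94, 86, 59, 73, 139, 97, 99, 109]
t=3: [117, 128, 144, 118, 144, 152, 124, 149, 113, 156, 112, 102]
t=4: [74, 142, 126, 115, 182, 201, 142, 78, 134, 158, 81, 84]
t=5: [106, 143, 129, 80, 130, 102, 124, 98, 76, 127, 70, 120]
t=6: [94, 98, 122, 109, 147, 121, 138, 97, 116, 123, 146, 138]
t=7: [132, 167, 69, 116, 124, 100, 146, 126, 110, 92, 131, 134]
t=8: [89, 114, 121, 71, 123, 113, 85, 107, 108, 106, 86, 72]
t=9: [141, 72, 65, 123, 88, 100, 110, 127, 162, 134, 140, 120]
t=10: [96, 65, 78, 86, 129, 116, 47, 81, 97, 121, 118, 77]
t=11: [119, 100, 108, 89, 52, 74, 91, 113, 122, 98, 118, 119]
t=12: [54, 147, 144, 110, 160, 180, 152, 95, 91, 126, 67, 94]

Answer: x_3(12) = 110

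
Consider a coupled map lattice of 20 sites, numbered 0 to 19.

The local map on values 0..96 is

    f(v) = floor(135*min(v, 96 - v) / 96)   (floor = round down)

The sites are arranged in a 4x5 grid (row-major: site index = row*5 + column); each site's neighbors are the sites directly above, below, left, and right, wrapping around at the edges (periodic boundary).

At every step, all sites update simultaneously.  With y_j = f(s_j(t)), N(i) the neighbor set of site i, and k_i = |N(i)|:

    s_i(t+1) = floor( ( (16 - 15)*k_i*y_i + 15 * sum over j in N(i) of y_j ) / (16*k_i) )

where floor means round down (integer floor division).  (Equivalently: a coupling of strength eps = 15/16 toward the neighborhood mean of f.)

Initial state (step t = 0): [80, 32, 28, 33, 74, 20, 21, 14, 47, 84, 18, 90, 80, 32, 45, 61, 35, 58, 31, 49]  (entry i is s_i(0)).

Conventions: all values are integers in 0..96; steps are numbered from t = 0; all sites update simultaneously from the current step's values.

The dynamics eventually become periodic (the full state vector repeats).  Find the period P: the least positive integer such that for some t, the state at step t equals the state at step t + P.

Answer: 6
Key observation: The state at step 10, [42, 44, 42, 43, 42, 43, 42, 44, 42, 42, 42, 44, 42, 43, 42, 43, 42, 44, 42, 42], reappears at step 16 — and no state repeats earlier — so the cycle the system enters has period 6.

Derivation:
t=0: [80, 32, 28, 33, 74, 20, 21, 14, 47, 84, 18, 90, 80, 32, 45, 61, 35, 58, 31, 49]
t=1: [37, 35, 40, 44, 37, 23, 25, 37, 33, 44, 36, 29, 30, 48, 39, 41, 39, 39, 51, 47]
t=2: [47, 49, 54, 54, 59, 48, 42, 45, 59, 46, 46, 44, 52, 52, 60, 55, 50, 53, 62, 57]
t=3: [60, 62, 61, 52, 60, 63, 63, 58, 61, 55, 59, 61, 61, 53, 60, 61, 61, 57, 57, 51]
t=4: [48, 48, 53, 51, 57, 50, 48, 48, 57, 49, 48, 49, 53, 51, 57, 53, 49, 50, 59, 51]
t=5: [61, 65, 64, 55, 64, 66, 66, 60, 64, 57, 61, 65, 64, 55, 64, 65, 64, 59, 62, 55]
t=6: [43, 45, 50, 46, 53, 48, 44, 44, 53, 44, 43, 45, 50, 46, 53, 49, 45, 45, 55, 45]
t=7: [63, 62, 62, 60, 61, 60, 63, 62, 62, 61, 63, 62, 62, 60, 61, 61, 63, 62, 63, 60]
t=8: [48, 46, 47, 47, 48, 46, 47, 46, 48, 48, 48, 46, 47, 47, 48, 47, 47, 46, 49, 48]
t=9: [65, 66, 64, 66, 66, 66, 64, 66, 65, 66, 65, 66, 64, 66, 66, 66, 64, 65, 65, 66]
t=10: [42, 44, 42, 43, 42, 43, 42, 44, 42, 42, 42, 44, 42, 43, 42, 43, 42, 44, 42, 42]
t=11: [59, 59, 60, 59, 59, 59, 60, 59, 59, 59, 59, 59, 60, 59, 59, 59, 60, 59, 59, 59]
t=12: [52, 50, 51, 51, 52, 51, 51, 50, 52, 52, 52, 50, 51, 51, 52, 51, 51, 50, 52, 52]
t=13: [62, 62, 63, 61, 61, 61, 63, 62, 62, 61, 62, 62, 63, 61, 61, 61, 63, 62, 62, 61]
t=14: [48, 46, 47, 47, 48, 47, 47, 46, 48, 48, 48, 46, 47, 47, 48, 47, 47, 46, 48, 48]
t=15: [65, 66, 64, 66, 66, 66, 64, 66, 65, 66, 65, 66, 64, 66, 66, 66, 64, 66, 65, 66]
t=16: [42, 44, 42, 43, 42, 43, 42, 44, 42, 42, 42, 44, 42, 43, 42, 43, 42, 44, 42, 42]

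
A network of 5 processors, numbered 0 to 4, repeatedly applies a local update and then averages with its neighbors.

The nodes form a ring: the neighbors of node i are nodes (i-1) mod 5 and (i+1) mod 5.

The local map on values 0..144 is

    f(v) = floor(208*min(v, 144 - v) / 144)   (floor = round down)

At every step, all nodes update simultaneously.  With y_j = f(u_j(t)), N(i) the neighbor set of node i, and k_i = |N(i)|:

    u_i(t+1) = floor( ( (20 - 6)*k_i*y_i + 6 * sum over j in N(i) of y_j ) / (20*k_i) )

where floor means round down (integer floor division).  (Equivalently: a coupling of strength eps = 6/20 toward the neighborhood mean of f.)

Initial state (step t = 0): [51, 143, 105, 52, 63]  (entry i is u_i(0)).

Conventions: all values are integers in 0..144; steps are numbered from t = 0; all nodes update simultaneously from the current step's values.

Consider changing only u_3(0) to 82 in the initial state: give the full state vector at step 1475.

Simulating step by step:
t=0: [51, 143, 105, 82, 63]
t=1: [64, 20, 52, 84, 88]
t=2: [80, 44, 69, 83, 82]
t=3: [87, 72, 91, 89, 89]
t=4: [84, 96, 80, 78, 79]
t=5: [84, 75, 89, 94, 92]
t=6: [86, 94, 80, 73, 76]
t=7: [83, 76, 90, 99, 96]
t=8: [86, 93, 79, 67, 71]
t=9: [84, 77, 90, 96, 98]
t=10: [84, 91, 79, 69, 69]
t=11: [86, 80, 91, 98, 97]
t=12: [81, 88, 76, 67, 69]
t=13: [90, 84, 95, 96, 97]
t=14: [77, 82, 72, 68, 68]
t=15: [95, 92, 100, 98, 97]
t=16: [70, 72, 65, 65, 67]
t=17: [100, 101, 94, 93, 96]
t=18: [63, 63, 70, 72, 68]
t=19: [92, 92, 99, 102, 97]
t=20: [73, 73, 65, 61, 67]
t=21: [101, 100, 93, 89, 95]
t=22: [63, 64, 72, 76, 70]
t=23: [92, 93, 101, 99, 99]
t=24: [73, 71, 64, 64, 66]
t=25: [100, 100, 93, 92, 95]
t=26: [64, 64, 71, 73, 69]
t=27: [93, 93, 100, 101, 98]
t=28: [71, 71, 64, 62, 66]
t=29: [100, 100, 93, 90, 95]
t=30: [64, 64, 72, 76, 70]
t=31: [93, 93, 101, 99, 99]
t=32: [71, 71, 64, 64, 66]
t=33: [100, 100, 93, 92, 95]

Answer: [93, 93, 100, 101, 98]
Key observation: The state at step 25, [100, 100, 93, 92, 95], reappears at step 33: the system is in a cycle of period 8 from step 25 on.  Therefore the state at step 1475 equals the state at step 25 + ((1475 - 25) mod 8) = 27, which is [93, 93, 100, 101, 98].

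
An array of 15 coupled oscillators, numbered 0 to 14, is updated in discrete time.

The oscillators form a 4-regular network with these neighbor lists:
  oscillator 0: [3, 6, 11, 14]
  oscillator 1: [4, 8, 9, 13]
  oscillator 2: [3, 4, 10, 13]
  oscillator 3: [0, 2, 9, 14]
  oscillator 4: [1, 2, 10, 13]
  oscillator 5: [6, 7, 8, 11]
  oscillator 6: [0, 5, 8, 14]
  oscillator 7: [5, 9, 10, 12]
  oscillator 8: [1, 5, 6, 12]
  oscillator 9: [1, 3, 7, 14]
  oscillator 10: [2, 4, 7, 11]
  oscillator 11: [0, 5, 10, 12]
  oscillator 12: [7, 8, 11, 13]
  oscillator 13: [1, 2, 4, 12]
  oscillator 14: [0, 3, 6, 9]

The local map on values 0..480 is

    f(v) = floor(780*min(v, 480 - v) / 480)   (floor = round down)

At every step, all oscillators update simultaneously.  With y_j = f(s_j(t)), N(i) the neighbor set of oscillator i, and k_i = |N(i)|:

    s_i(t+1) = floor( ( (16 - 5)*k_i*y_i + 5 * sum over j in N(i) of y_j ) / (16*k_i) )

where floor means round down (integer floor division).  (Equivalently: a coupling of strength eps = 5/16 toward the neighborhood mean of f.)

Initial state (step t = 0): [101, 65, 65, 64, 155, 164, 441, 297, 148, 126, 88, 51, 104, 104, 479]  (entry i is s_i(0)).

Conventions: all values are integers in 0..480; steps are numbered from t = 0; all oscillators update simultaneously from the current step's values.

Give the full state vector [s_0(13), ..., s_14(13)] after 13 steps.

Simulating step by step:
t=0: [101, 65, 65, 64, 155, 164, 441, 297, 148, 126, 88, 51, 104, 104, 479]
t=1: [132, 139, 124, 108, 213, 236, 95, 265, 212, 179, 155, 114, 177, 165, 42]
t=2: [192, 252, 219, 180, 311, 343, 184, 334, 318, 263, 257, 215, 286, 266, 111]
t=3: [302, 350, 343, 294, 300, 242, 281, 260, 275, 326, 343, 334, 310, 341, 221]
t=4: [294, 231, 233, 295, 269, 363, 328, 334, 322, 267, 239, 254, 279, 232, 337]
t=5: [297, 361, 369, 304, 353, 217, 246, 260, 264, 327, 370, 346, 320, 370, 252]
t=6: [302, 209, 190, 282, 198, 343, 368, 326, 333, 264, 197, 234, 264, 187, 348]
t=7: [284, 327, 310, 311, 319, 234, 200, 269, 249, 329, 318, 353, 332, 311, 236]
t=8: [311, 260, 273, 283, 262, 358, 337, 323, 351, 265, 265, 235, 258, 268, 354]
t=9: [277, 343, 337, 310, 351, 220, 228, 273, 233, 328, 343, 354, 340, 346, 232]
t=10: [322, 234, 231, 282, 213, 346, 366, 313, 351, 264, 229, 228, 244, 218, 354]
t=11: [260, 359, 366, 313, 353, 230, 196, 289, 234, 333, 362, 350, 357, 359, 227]
t=12: [336, 214, 194, 276, 201, 351, 334, 291, 346, 253, 202, 232, 222, 196, 345]
t=13: [251, 334, 318, 316, 326, 232, 231, 309, 239, 347, 329, 347, 342, 323, 241]

Answer: [251, 334, 318, 316, 326, 232, 231, 309, 239, 347, 329, 347, 342, 323, 241]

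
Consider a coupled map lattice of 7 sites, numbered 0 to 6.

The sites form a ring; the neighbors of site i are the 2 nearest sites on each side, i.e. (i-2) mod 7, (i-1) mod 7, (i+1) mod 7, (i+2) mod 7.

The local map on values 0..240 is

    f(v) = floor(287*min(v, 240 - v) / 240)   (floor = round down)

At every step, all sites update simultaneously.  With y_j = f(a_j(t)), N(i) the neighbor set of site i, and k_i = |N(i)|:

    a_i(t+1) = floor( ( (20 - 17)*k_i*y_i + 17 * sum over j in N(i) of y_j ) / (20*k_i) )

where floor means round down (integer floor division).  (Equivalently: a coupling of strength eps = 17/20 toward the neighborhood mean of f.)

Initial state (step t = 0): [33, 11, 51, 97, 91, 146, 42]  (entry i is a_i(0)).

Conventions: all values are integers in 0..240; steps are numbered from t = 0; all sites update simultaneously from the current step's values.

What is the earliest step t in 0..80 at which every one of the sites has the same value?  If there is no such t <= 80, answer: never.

Answer: 7
Key observation: Synchronization is absorbing here: once all sites are equal they stay equal, and step 7 is the first all-equal step.

Derivation:
t=0: [33, 11, 51, 97, 91, 146, 42]  (not all equal)
t=1: [55, 58, 67, 79, 87, 83, 65]  (not all equal)
t=2: [78, 77, 82, 88, 89, 87, 83]  (not all equal)
t=3: [97, 97, 98, 100, 102, 101, 98]  (not all equal)
t=4: [116, 116, 117, 118, 118, 118, 117]  (not all equal)
t=5: [139, 139, 139, 139, 140, 139, 139]  (not all equal)
t=6: [120, 120, 119, 119, 119, 119, 119]  (not all equal)
t=7: [142, 142, 142, 142, 142, 142, 142]  (all equal)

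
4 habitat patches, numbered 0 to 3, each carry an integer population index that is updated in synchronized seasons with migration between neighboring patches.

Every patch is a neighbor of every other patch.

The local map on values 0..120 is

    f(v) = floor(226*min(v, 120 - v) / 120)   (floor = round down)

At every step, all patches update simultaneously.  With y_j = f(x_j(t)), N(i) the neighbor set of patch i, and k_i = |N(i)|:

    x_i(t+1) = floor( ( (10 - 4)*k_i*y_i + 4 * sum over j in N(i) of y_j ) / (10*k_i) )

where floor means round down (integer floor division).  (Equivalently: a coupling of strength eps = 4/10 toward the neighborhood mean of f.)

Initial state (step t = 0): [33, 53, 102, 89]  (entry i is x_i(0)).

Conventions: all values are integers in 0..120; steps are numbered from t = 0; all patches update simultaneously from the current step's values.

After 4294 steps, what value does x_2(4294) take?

Simulating step by step:
t=0: [33, 53, 102, 89]
t=1: [62, 79, 49, 60]
t=2: [103, 88, 95, 104]
t=3: [37, 50, 44, 36]
t=4: [73, 85, 79, 72]
t=5: [83, 73, 78, 84]
t=6: [72, 81, 77, 71]
t=7: [86, 78, 82, 87]
t=8: [66, 73, 69, 65]
t=9: [98, 92, 96, 99]
t=10: [42, 47, 44, 41]
t=11: [80, 84, 81, 79]
t=12: [73, 70, 73, 74]
t=13: [88, 91, 88, 87]
t=14: [59, 56, 59, 60]
t=15: [110, 107, 110, 111]
t=16: [18, 21, 18, 17]
t=17: [33, 36, 33, 33]
t=18: [62, 65, 62, 62]
t=19: [108, 105, 108, 108]
t=20: [22, 25, 22, 22]
t=21: [41, 44, 41, 41]
t=22: [77, 80, 77, 77]
t=23: [79, 77, 79, 79]
t=24: [77, 78, 77, 77]
t=25: [79, 79, 79, 79]
t=26: [77, 77, 77, 77]
t=27: [80, 80, 80, 80]
t=28: [75, 75, 75, 75]
t=29: [84, 84, 84, 84]
t=30: [67, 67, 67, 67]
t=31: [99, 99, 99, 99]
t=32: [39, 39, 39, 39]
t=33: [73, 73, 73, 73]
t=34: [88, 88, 88, 88]
t=35: [60, 60, 60, 60]
t=36: [113, 113, 113, 113]
t=37: [13, 13, 13, 13]
t=38: [24, 24, 24, 24]
t=39: [45, 45, 45, 45]
t=40: [84, 84, 84, 84]

Answer: x_2(4294) = 13
Key observation: The state at step 29, [84, 84, 84, 84], reappears at step 40: the system is in a cycle of period 11 from step 29 on.  Therefore the state at step 4294 equals the state at step 29 + ((4294 - 29) mod 11) = 37, which is [13, 13, 13, 13].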